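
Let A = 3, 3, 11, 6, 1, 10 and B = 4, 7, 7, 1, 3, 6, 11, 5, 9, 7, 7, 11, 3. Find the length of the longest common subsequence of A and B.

A longest common subsequence is 3, 3 (length 2); the LCS DP confirms no longer common subsequence exists.

2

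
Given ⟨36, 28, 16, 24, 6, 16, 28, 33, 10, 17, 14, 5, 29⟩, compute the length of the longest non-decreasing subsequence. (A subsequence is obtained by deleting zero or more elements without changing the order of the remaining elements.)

One longest non-decreasing subsequence is 16, 24, 28, 33 (positions 3,4,7,8), of length 4; no longer one exists.

4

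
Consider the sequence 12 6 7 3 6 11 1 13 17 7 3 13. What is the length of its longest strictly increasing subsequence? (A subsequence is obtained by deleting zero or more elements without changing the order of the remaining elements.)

Scanning left to right, the best length ending at each element is: 12→1, 6→1, 7→2, 3→1, 6→2, 11→3, 1→1, 13→4, 17→5, 7→3, 3→2, 13→4.
So the longest increasing subsequence has length 5, e.g. 6, 7, 11, 13, 17.

5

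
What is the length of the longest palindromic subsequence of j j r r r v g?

One longest palindromic subsequence is rrr (positions 3,4,5); it reads the same forward and backward, and the interval DP gives dp[1][7] = 3.

3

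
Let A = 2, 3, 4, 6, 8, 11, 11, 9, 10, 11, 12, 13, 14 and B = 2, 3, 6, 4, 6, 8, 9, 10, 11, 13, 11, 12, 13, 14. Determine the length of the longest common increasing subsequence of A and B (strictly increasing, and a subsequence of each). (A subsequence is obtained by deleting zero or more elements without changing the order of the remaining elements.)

A longest common strictly increasing subsequence is 2, 3, 4, 6, 8, 9, 10, 11, 12, 13, 14 (length 11); it appears in order in both A and B, and no longer such subsequence exists.

11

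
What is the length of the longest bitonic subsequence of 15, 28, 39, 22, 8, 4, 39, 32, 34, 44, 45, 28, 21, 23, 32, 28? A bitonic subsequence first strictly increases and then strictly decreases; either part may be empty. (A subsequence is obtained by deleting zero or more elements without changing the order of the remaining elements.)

8

One longest bitonic subsequence is 15, 28, 32, 34, 44, 45, 32, 28 (positions 1,2,8,9,10,11,15,16): it rises to 45 then falls. Length 8 is optimal.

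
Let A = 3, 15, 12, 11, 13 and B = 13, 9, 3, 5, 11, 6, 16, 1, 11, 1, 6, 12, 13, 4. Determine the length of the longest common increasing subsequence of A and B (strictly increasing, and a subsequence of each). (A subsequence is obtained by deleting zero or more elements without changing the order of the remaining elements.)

For each value that appears in both, track the longest common increasing run ending there.
The best achievable length is 3; one witness is 3, 11, 13 (A-positions 1,4,5, B-positions 3,5,13).

3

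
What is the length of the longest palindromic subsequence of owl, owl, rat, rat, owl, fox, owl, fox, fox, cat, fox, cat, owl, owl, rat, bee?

One longest palindromic subsequence is rat owl owl cat fox cat owl owl rat (positions 4,5,7,10,11,12,13,14,15); it reads the same forward and backward, and the interval DP gives dp[1][16] = 9.

9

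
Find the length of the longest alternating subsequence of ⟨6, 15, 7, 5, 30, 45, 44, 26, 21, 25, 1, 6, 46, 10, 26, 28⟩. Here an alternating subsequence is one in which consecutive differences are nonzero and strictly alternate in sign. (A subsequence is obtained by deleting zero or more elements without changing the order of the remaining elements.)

A longest alternating subsequence is 6, 15, 7, 30, 21, 25, 1, 46, 10, 26 (positions 1,2,3,5,9,10,11,13,14,15); its 9 consecutive differences strictly alternate in sign, and length 10 is optimal.

10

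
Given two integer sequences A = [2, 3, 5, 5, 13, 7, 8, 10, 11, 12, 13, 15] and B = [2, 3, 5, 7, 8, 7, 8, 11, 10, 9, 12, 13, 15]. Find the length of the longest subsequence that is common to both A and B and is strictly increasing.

9

A longest common strictly increasing subsequence is 2, 3, 5, 7, 8, 11, 12, 13, 15 (length 9); it appears in order in both A and B, and no longer such subsequence exists.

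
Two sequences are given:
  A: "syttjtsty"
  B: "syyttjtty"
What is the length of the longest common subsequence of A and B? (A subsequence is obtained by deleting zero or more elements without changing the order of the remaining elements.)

8

A longest common subsequence is syttjtty (length 8); the LCS DP confirms no longer common subsequence exists.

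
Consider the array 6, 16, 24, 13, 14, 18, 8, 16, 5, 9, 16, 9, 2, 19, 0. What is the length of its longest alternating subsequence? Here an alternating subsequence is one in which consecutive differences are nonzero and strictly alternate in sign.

A longest alternating subsequence is 6, 16, 13, 14, 8, 16, 5, 16, 9, 19, 0 (positions 1,2,4,5,7,8,9,11,12,14,15); its 10 consecutive differences strictly alternate in sign, and length 11 is optimal.

11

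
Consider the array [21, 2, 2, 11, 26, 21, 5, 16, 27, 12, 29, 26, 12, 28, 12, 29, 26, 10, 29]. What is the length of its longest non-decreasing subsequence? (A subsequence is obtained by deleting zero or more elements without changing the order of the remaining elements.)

Scanning left to right, the best length ending at each element is: 21→1, 2→1, 2→2, 11→3, 26→4, 21→4, 5→3, 16→4, 27→5, 12→4, 29→6, 26→5, 12→5, 28→6, 12→6, 29→7, 26→7, 10→4, 29→8.
So the longest non-decreasing subsequence has length 8, e.g. 2, 2, 11, 26, 27, 29, 29, 29.

8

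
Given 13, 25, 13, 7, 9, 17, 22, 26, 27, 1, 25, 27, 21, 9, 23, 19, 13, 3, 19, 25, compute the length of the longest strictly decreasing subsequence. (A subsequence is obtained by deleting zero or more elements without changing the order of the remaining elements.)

Let dp[i] be the longest decreasing subsequence ending at position i. Then dp = [1, 1, 2, 3, 3, 2, 2, 1, 1, 4, 2, 1, 3, 4, 3, 4, 5, 6, 4, 2].
The maximum is 6; one witness is 25, 22, 21, 19, 13, 3 at positions 2,7,13,16,17,18.

6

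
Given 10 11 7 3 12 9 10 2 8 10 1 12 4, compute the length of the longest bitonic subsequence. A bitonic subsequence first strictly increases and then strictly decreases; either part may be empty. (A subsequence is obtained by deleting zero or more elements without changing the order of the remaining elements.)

6

One longest bitonic subsequence is 10, 11, 7, 3, 2, 1 (positions 1,2,3,4,8,11): it rises to 11 then falls. Length 6 is optimal.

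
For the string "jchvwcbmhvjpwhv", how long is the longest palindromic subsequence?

One longest palindromic subsequence is vhwhv (positions 4,9,13,14,15); it reads the same forward and backward, and the interval DP gives dp[1][15] = 5.

5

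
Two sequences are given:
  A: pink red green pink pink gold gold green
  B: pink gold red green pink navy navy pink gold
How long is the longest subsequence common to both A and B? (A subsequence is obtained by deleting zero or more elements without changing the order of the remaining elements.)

6

A longest common subsequence is pink, red, green, pink, pink, gold (length 6); the LCS DP confirms no longer common subsequence exists.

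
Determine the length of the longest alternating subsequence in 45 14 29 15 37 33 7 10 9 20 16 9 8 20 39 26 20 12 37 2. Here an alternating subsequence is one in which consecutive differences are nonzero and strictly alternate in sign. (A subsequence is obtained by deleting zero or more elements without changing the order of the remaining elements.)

Track the best alternating length ending on an up-step vs a down-step at each position: up/down = 1/1, 1/2, 3/2, 3/4, 5/2, 5/6, 1/6, 7/6, 7/8, 9/6, 9/10, 7/10, 7/10, 11/6, 11/2, 11/12, 11/12, 11/12, 13/12, 1/14.
The maximum over both is 14; one such subsequence is 45, 14, 29, 15, 37, 7, 10, 9, 20, 16, 39, 26, 37, 2.

14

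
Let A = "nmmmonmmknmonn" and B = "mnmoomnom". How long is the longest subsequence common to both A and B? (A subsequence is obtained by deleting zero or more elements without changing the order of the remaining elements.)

A longest common subsequence is nmomnm (length 6); the LCS DP confirms no longer common subsequence exists.

6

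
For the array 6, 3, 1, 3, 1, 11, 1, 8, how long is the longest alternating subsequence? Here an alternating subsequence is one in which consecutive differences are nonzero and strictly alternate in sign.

7

Track the best alternating length ending on an up-step vs a down-step at each position: up/down = 1/1, 1/2, 1/2, 3/2, 1/4, 5/1, 1/6, 7/6.
The maximum over both is 7; one such subsequence is 6, 1, 3, 1, 11, 1, 8.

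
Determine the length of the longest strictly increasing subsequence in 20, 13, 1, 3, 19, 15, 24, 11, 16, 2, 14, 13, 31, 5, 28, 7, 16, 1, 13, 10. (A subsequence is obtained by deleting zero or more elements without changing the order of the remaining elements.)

Let dp[i] be the longest increasing subsequence ending at position i. Then dp = [1, 1, 1, 2, 3, 3, 4, 3, 4, 2, 4, 4, 5, 3, 5, 4, 5, 1, 5, 5].
The maximum is 5; one witness is 1, 3, 19, 24, 31 at positions 3,4,5,7,13.

5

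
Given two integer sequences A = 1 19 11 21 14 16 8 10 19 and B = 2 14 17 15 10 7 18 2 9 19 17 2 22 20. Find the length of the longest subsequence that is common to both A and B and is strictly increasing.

2

A longest common strictly increasing subsequence is 14, 19 (length 2); it appears in order in both A and B, and no longer such subsequence exists.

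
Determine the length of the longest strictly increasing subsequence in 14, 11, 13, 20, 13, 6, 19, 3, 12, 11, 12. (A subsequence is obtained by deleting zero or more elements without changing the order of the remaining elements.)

Let dp[i] be the longest increasing subsequence ending at position i. Then dp = [1, 1, 2, 3, 2, 1, 3, 1, 2, 2, 3].
The maximum is 3; one witness is 11, 13, 20 at positions 2,3,4.

3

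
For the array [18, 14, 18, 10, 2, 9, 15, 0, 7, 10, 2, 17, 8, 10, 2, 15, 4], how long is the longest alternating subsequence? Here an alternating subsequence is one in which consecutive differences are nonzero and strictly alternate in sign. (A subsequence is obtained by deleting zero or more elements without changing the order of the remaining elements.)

14

A longest alternating subsequence is 18, 14, 18, 2, 9, 0, 7, 2, 17, 8, 10, 2, 15, 4 (positions 1,2,3,5,6,8,9,11,12,13,14,15,16,17); its 13 consecutive differences strictly alternate in sign, and length 14 is optimal.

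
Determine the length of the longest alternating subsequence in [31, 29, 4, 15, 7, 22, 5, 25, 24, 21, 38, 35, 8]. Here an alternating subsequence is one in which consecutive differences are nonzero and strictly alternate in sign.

10

Track the best alternating length ending on an up-step vs a down-step at each position: up/down = 1/1, 1/2, 1/2, 3/2, 3/4, 5/2, 3/6, 7/2, 7/8, 7/8, 9/1, 9/10, 7/10.
The maximum over both is 10; one such subsequence is 31, 4, 15, 7, 22, 5, 25, 24, 38, 35.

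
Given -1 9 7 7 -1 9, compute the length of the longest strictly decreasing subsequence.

One longest decreasing subsequence is 9, 7, -1 (positions 2,3,5), of length 3; no longer one exists.

3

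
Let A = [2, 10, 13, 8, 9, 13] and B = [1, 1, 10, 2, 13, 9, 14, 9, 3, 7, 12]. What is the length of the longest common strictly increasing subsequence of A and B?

2

A longest common strictly increasing subsequence is 10, 13 (length 2); it appears in order in both A and B, and no longer such subsequence exists.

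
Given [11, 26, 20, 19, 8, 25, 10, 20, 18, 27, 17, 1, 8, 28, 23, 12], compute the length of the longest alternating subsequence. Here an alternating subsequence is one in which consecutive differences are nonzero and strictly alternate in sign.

Track the best alternating length ending on an up-step vs a down-step at each position: up/down = 1/1, 2/1, 2/3, 2/3, 1/3, 4/3, 4/5, 6/5, 6/7, 8/1, 6/9, 1/9, 10/9, 10/1, 10/11, 10/11.
The maximum over both is 11; one such subsequence is 11, 26, 20, 25, 10, 20, 18, 27, 17, 28, 23.

11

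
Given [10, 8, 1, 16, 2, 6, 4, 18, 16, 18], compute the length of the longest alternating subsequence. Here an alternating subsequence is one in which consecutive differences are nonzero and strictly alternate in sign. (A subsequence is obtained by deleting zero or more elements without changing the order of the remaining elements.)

A longest alternating subsequence is 10, 8, 16, 2, 6, 4, 18, 16, 18 (positions 1,2,4,5,6,7,8,9,10); its 8 consecutive differences strictly alternate in sign, and length 9 is optimal.

9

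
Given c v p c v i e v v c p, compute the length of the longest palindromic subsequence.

Using dp[i][j] = 2 + dp[i+1][j−1] if the ends match, else max(dp[i+1][j], dp[i][j−1]):
dp[1][11] = 7. A witness is pcvvvcp at positions 3,4,5,8,9,10,11.

7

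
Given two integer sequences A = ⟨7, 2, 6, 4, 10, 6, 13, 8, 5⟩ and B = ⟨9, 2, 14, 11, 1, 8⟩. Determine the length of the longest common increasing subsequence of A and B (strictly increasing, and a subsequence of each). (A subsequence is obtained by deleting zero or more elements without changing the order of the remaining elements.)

A longest common strictly increasing subsequence is 2, 8 (length 2); it appears in order in both A and B, and no longer such subsequence exists.

2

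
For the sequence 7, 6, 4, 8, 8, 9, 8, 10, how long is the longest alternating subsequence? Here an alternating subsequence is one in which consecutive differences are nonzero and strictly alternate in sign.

Track the best alternating length ending on an up-step vs a down-step at each position: up/down = 1/1, 1/2, 1/2, 3/1, 3/1, 3/1, 3/4, 5/1.
The maximum over both is 5; one such subsequence is 7, 6, 9, 8, 10.

5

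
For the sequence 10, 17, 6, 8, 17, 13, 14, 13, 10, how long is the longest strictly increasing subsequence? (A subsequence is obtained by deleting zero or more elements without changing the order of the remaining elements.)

4

One longest increasing subsequence is 6, 8, 13, 14 (positions 3,4,6,7), of length 4; no longer one exists.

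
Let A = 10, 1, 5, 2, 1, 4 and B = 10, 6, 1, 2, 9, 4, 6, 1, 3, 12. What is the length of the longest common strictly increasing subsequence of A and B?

A longest common strictly increasing subsequence is 1, 2, 4 (length 3); it appears in order in both A and B, and no longer such subsequence exists.

3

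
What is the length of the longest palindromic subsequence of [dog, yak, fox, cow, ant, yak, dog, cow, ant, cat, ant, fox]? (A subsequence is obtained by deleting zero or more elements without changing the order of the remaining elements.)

5

One longest palindromic subsequence is fox ant cat ant fox (positions 3,5,10,11,12); it reads the same forward and backward, and the interval DP gives dp[1][12] = 5.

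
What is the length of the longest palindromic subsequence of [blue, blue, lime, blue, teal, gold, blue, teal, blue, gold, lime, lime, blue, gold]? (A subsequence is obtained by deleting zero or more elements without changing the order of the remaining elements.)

9

One longest palindromic subsequence is blue lime gold blue teal blue gold lime blue (positions 2,3,6,7,8,9,10,12,13); it reads the same forward and backward, and the interval DP gives dp[1][14] = 9.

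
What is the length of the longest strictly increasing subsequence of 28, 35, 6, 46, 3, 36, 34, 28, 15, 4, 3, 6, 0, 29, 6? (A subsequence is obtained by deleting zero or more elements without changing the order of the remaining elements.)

Let dp[i] be the longest increasing subsequence ending at position i. Then dp = [1, 2, 1, 3, 1, 3, 2, 2, 2, 2, 1, 3, 1, 4, 3].
The maximum is 4; one witness is 3, 4, 6, 29 at positions 5,10,12,14.

4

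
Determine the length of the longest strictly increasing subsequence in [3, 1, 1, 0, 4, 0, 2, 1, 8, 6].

3

Let dp[i] be the longest increasing subsequence ending at position i. Then dp = [1, 1, 1, 1, 2, 1, 2, 2, 3, 3].
The maximum is 3; one witness is 3, 4, 8 at positions 1,5,9.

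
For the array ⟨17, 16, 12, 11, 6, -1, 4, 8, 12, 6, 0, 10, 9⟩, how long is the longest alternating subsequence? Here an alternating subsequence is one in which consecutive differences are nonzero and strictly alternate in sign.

Track the best alternating length ending on an up-step vs a down-step at each position: up/down = 1/1, 1/2, 1/2, 1/2, 1/2, 1/2, 3/2, 3/2, 3/2, 3/4, 3/4, 5/4, 5/6.
The maximum over both is 6; one such subsequence is 17, 6, 8, 6, 10, 9.

6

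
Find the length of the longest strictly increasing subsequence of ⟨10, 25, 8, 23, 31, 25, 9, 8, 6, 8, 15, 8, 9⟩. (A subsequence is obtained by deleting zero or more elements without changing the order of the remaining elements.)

Let dp[i] be the longest increasing subsequence ending at position i. Then dp = [1, 2, 1, 2, 3, 3, 2, 1, 1, 2, 3, 2, 3].
The maximum is 3; one witness is 10, 25, 31 at positions 1,2,5.

3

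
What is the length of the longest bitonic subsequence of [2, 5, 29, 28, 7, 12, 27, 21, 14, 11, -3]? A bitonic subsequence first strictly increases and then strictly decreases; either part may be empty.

9

One longest bitonic subsequence is 2, 5, 29, 28, 27, 21, 14, 11, -3 (positions 1,2,3,4,7,8,9,10,11): it rises to 29 then falls. Length 9 is optimal.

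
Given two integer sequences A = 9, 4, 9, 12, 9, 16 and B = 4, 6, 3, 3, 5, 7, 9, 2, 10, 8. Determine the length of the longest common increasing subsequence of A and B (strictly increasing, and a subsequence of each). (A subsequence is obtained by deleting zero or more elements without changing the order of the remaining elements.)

2

A longest common strictly increasing subsequence is 4, 9 (length 2); it appears in order in both A and B, and no longer such subsequence exists.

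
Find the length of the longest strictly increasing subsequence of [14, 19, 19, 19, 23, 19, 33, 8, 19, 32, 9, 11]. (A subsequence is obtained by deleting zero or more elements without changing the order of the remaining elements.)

4

Scanning left to right, the best length ending at each element is: 14→1, 19→2, 19→2, 19→2, 23→3, 19→2, 33→4, 8→1, 19→2, 32→4, 9→2, 11→3.
So the longest increasing subsequence has length 4, e.g. 14, 19, 23, 33.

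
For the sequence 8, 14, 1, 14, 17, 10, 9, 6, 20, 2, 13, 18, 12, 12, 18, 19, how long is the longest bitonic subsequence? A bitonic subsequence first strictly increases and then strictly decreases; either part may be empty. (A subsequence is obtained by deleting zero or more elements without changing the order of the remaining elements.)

7

One longest bitonic subsequence is 8, 14, 17, 10, 9, 6, 2 (positions 1,2,5,6,7,8,10): it rises to 17 then falls. Length 7 is optimal.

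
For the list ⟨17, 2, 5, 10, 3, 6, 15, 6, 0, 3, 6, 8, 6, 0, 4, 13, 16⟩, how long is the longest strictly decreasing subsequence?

Scanning left to right, the best length ending at each element is: 17→1, 2→2, 5→2, 10→2, 3→3, 6→3, 15→2, 6→3, 0→4, 3→4, 6→3, 8→3, 6→4, 0→5, 4→5, 13→3, 16→2.
So the longest decreasing subsequence has length 5, e.g. 17, 10, 6, 3, 0.

5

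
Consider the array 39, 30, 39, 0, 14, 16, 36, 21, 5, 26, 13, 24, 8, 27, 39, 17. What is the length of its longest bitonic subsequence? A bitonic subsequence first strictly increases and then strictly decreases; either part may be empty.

8

Let inc[i] be the LIS ending at i and dec[i] the longest strictly decreasing subsequence starting at i. inc = [1, 1, 2, 1, 2, 3, 4, 4, 2, 5, 3, 5, 3, 6, 7, 4], dec = [5, 4, 5, 1, 3, 3, 4, 3, 1, 3, 2, 2, 1, 2, 2, 1].
max_i inc[i]+dec[i]−1 = 8, with one witness 0, 14, 16, 21, 26, 27, 39, 17.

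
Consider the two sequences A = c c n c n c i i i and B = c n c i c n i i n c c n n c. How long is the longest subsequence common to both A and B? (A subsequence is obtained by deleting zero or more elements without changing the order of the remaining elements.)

6

Backtracking the LCS table gives one alignment: c (A1,B3) → c (A2,B5) → n (A3,B9) → c (A4,B11) → n (A5,B13) → c (A6,B14).
So the longest common subsequence has length 6.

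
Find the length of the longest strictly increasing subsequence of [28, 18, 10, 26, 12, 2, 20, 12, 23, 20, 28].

One longest increasing subsequence is 10, 12, 20, 23, 28 (positions 3,5,7,9,11), of length 5; no longer one exists.

5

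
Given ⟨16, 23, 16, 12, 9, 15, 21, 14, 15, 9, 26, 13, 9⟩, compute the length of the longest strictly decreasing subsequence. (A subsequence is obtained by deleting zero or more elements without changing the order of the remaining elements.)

6

Scanning left to right, the best length ending at each element is: 16→1, 23→1, 16→2, 12→3, 9→4, 15→3, 21→2, 14→4, 15→3, 9→5, 26→1, 13→5, 9→6.
So the longest decreasing subsequence has length 6, e.g. 23, 16, 15, 14, 13, 9.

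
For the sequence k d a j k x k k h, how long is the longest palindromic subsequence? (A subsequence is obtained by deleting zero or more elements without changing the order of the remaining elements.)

Using dp[i][j] = 2 + dp[i+1][j−1] if the ends match, else max(dp[i+1][j], dp[i][j−1]):
dp[1][9] = 5. A witness is kkxkk at positions 1,5,6,7,8.

5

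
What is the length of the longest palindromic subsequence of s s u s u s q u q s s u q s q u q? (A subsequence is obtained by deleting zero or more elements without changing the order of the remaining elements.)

Using dp[i][j] = 2 + dp[i+1][j−1] if the ends match, else max(dp[i+1][j], dp[i][j−1]):
dp[1][17] = 11. A witness is ususquqsusu at positions 3,4,5,6,7,8,9,11,12,14,16.

11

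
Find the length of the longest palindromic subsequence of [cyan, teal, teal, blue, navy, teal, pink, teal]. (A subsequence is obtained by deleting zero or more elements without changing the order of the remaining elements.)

One longest palindromic subsequence is teal teal navy teal teal (positions 2,3,5,6,8); it reads the same forward and backward, and the interval DP gives dp[1][8] = 5.

5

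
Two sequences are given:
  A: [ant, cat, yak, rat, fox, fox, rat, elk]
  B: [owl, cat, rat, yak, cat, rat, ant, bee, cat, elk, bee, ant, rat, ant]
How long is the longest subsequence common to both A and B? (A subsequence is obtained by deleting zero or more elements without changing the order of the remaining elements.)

4

Backtracking the LCS table gives one alignment: cat (A2,B2) → yak (A3,B4) → rat (A4,B6) → rat (A7,B13).
So the longest common subsequence has length 4.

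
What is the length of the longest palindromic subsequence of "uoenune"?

Using dp[i][j] = 2 + dp[i+1][j−1] if the ends match, else max(dp[i+1][j], dp[i][j−1]):
dp[1][7] = 5. A witness is enune at positions 3,4,5,6,7.

5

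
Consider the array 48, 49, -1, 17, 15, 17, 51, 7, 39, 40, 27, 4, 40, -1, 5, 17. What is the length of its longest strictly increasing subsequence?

Let dp[i] be the longest increasing subsequence ending at position i. Then dp = [1, 2, 1, 2, 2, 3, 4, 2, 4, 5, 4, 2, 5, 1, 3, 4].
The maximum is 5; one witness is -1, 15, 17, 39, 40 at positions 3,5,6,9,10.

5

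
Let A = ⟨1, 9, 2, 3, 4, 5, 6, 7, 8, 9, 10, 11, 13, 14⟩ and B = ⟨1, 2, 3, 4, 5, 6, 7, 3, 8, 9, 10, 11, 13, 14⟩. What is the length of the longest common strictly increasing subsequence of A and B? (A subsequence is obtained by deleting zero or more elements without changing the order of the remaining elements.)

For each value that appears in both, track the longest common increasing run ending there.
The best achievable length is 13; one witness is 1, 2, 3, 4, 5, 6, 7, 8, 9, 10, 11, 13, 14 (A-positions 1,3,4,5,6,7,8,9,10,11,12,13,14, B-positions 1,2,3,4,5,6,7,9,10,11,12,13,14).

13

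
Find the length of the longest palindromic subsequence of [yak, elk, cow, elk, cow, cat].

3

One longest palindromic subsequence is cow elk cow (positions 3,4,5); it reads the same forward and backward, and the interval DP gives dp[1][6] = 3.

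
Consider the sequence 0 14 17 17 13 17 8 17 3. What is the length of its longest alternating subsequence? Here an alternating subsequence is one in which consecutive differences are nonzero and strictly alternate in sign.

Track the best alternating length ending on an up-step vs a down-step at each position: up/down = 1/1, 2/1, 2/1, 2/1, 2/3, 4/1, 2/5, 6/1, 2/7.
The maximum over both is 7; one such subsequence is 0, 14, 13, 17, 8, 17, 3.

7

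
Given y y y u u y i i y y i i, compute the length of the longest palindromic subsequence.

One longest palindromic subsequence is yyyuuyyy (positions 1,2,3,4,5,6,9,10); it reads the same forward and backward, and the interval DP gives dp[1][12] = 8.

8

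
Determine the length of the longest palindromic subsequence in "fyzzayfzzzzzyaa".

Using dp[i][j] = 2 + dp[i+1][j−1] if the ends match, else max(dp[i+1][j], dp[i][j−1]):
dp[1][15] = 9. A witness is ayzzzzzya at positions 5,6,8,9,10,11,12,13,15.

9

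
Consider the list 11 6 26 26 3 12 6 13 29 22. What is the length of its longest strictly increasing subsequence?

4

One longest increasing subsequence is 11, 12, 13, 29 (positions 1,6,8,9), of length 4; no longer one exists.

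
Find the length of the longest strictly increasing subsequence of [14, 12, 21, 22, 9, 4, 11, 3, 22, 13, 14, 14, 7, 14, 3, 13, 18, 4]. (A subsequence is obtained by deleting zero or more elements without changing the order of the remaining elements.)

Let dp[i] be the longest increasing subsequence ending at position i. Then dp = [1, 1, 2, 3, 1, 1, 2, 1, 3, 3, 4, 4, 2, 4, 1, 3, 5, 2].
The maximum is 5; one witness is 9, 11, 13, 14, 18 at positions 5,7,10,11,17.

5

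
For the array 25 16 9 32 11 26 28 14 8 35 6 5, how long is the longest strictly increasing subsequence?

5

One longest increasing subsequence is 9, 11, 26, 28, 35 (positions 3,5,6,7,10), of length 5; no longer one exists.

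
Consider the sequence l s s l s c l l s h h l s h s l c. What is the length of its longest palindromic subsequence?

Using dp[i][j] = 2 + dp[i+1][j−1] if the ends match, else max(dp[i+1][j], dp[i][j−1]):
dp[1][17] = 12. A witness is lsslsllslssl at positions 1,2,3,4,5,7,8,9,12,13,15,16.

12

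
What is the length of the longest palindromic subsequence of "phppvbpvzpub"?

Using dp[i][j] = 2 + dp[i+1][j−1] if the ends match, else max(dp[i+1][j], dp[i][j−1]):
dp[1][12] = 5. A witness is bpzpb at positions 6,7,9,10,12.

5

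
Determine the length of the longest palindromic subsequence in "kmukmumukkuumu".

Using dp[i][j] = 2 + dp[i+1][j−1] if the ends match, else max(dp[i+1][j], dp[i][j−1]):
dp[1][14] = 10. A witness is umuukkuumu at positions 3,5,6,8,9,10,11,12,13,14.

10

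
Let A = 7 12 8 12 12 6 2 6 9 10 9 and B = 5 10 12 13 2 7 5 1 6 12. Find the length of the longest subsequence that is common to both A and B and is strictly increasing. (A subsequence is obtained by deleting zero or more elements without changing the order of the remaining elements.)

2

A longest common strictly increasing subsequence is 2, 6 (length 2); it appears in order in both A and B, and no longer such subsequence exists.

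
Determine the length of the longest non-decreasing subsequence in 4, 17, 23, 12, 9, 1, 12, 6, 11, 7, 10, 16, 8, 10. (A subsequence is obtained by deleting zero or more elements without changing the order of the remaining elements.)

5

Scanning left to right, the best length ending at each element is: 4→1, 17→2, 23→3, 12→2, 9→2, 1→1, 12→3, 6→2, 11→3, 7→3, 10→4, 16→5, 8→4, 10→5.
So the longest non-decreasing subsequence has length 5, e.g. 4, 6, 7, 10, 16.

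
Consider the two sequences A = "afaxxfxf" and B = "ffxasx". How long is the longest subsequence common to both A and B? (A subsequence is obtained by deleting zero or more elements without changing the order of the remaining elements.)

Backtracking the LCS table gives one alignment: f (A2,B2) → a (A3,B4) → x (A7,B6).
So the longest common subsequence has length 3.

3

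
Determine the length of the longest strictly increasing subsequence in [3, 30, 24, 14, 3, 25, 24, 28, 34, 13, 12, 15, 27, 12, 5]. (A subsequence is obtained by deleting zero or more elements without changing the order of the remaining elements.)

Let dp[i] be the longest increasing subsequence ending at position i. Then dp = [1, 2, 2, 2, 1, 3, 3, 4, 5, 2, 2, 3, 4, 2, 2].
The maximum is 5; one witness is 3, 24, 25, 28, 34 at positions 1,3,6,8,9.

5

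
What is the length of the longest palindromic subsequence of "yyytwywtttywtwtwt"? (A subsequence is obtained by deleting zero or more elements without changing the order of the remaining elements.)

10

One longest palindromic subsequence is twwttttwwt (positions 4,5,7,8,9,10,13,14,16,17); it reads the same forward and backward, and the interval DP gives dp[1][17] = 10.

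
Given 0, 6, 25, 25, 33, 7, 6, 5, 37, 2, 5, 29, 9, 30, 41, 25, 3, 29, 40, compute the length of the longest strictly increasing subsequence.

7

Let dp[i] be the longest increasing subsequence ending at position i. Then dp = [1, 2, 3, 3, 4, 3, 2, 2, 5, 2, 3, 4, 4, 5, 6, 5, 3, 6, 7].
The maximum is 7; one witness is 0, 6, 7, 9, 25, 29, 40 at positions 1,2,6,13,16,18,19.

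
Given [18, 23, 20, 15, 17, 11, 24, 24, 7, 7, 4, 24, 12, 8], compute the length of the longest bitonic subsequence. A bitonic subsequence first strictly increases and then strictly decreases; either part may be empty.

One longest bitonic subsequence is 18, 23, 20, 17, 11, 7, 4 (positions 1,2,3,5,6,10,11): it rises to 23 then falls. Length 7 is optimal.

7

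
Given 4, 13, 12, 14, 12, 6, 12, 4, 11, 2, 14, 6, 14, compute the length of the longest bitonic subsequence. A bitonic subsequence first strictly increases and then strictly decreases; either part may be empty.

One longest bitonic subsequence is 4, 13, 14, 12, 6, 4, 2 (positions 1,2,4,5,6,8,10): it rises to 14 then falls. Length 7 is optimal.

7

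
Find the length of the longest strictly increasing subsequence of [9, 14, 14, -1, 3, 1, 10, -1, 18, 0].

One longest increasing subsequence is -1, 3, 10, 18 (positions 4,5,7,9), of length 4; no longer one exists.

4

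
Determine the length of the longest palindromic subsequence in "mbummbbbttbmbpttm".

10

One longest palindromic subsequence is mbmbttbmbm (positions 1,2,4,6,9,10,11,12,13,17); it reads the same forward and backward, and the interval DP gives dp[1][17] = 10.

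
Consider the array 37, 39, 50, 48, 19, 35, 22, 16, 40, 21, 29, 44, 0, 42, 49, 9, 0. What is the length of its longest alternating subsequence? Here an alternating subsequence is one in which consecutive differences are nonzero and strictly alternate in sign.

A longest alternating subsequence is 37, 39, 19, 35, 22, 40, 21, 29, 0, 42, 9 (positions 1,2,5,6,7,9,10,11,13,14,16); its 10 consecutive differences strictly alternate in sign, and length 11 is optimal.

11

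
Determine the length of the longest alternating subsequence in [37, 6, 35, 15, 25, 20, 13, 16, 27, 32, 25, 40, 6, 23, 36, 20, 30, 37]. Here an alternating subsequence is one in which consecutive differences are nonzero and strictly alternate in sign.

13

Track the best alternating length ending on an up-step vs a down-step at each position: up/down = 1/1, 1/2, 3/2, 3/4, 5/4, 5/6, 3/6, 7/6, 7/4, 7/4, 7/8, 9/1, 1/10, 11/10, 11/10, 11/12, 13/12, 13/10.
The maximum over both is 13; one such subsequence is 37, 6, 35, 15, 25, 20, 27, 25, 40, 6, 23, 20, 30.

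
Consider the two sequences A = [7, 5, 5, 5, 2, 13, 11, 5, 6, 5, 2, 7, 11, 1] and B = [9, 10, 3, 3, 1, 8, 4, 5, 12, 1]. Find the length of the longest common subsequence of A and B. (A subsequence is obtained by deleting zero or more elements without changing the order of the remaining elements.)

2

Backtracking the LCS table gives one alignment: 5 (A2,B8) → 1 (A14,B10).
So the longest common subsequence has length 2.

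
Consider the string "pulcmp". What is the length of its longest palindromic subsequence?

3

One longest palindromic subsequence is pmp (positions 1,5,6); it reads the same forward and backward, and the interval DP gives dp[1][6] = 3.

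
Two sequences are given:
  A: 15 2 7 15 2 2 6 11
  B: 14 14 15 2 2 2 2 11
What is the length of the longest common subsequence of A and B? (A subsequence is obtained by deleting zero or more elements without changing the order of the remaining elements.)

Backtracking the LCS table gives one alignment: 15 (A1,B3) → 2 (A2,B5) → 2 (A5,B6) → 2 (A6,B7) → 11 (A8,B8).
So the longest common subsequence has length 5.

5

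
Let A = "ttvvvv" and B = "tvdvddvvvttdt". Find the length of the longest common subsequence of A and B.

A longest common subsequence is tvvvv (length 5); the LCS DP confirms no longer common subsequence exists.

5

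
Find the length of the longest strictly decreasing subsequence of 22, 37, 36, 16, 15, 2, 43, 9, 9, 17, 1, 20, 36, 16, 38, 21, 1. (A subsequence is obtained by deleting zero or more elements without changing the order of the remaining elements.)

Scanning left to right, the best length ending at each element is: 22→1, 37→1, 36→2, 16→3, 15→4, 2→5, 43→1, 9→5, 9→5, 17→3, 1→6, 20→3, 36→2, 16→4, 38→2, 21→3, 1→6.
So the longest decreasing subsequence has length 6, e.g. 37, 36, 16, 15, 2, 1.

6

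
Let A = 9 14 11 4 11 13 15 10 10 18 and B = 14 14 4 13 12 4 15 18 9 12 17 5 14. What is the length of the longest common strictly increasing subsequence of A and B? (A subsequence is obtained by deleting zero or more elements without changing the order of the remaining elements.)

For each value that appears in both, track the longest common increasing run ending there.
The best achievable length is 4; one witness is 4, 13, 15, 18 (A-positions 4,6,7,10, B-positions 3,4,7,8).

4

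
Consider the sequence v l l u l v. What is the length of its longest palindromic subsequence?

One longest palindromic subsequence is vlulv (positions 1,2,4,5,6); it reads the same forward and backward, and the interval DP gives dp[1][6] = 5.

5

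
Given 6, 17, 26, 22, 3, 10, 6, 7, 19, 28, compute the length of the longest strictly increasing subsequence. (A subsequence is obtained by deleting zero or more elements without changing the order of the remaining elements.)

5

One longest increasing subsequence is 3, 6, 7, 19, 28 (positions 5,7,8,9,10), of length 5; no longer one exists.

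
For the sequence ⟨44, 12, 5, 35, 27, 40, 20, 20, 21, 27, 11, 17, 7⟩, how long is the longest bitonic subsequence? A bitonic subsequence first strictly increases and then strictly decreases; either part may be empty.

6

Let inc[i] be the LIS ending at i and dec[i] the longest strictly decreasing subsequence starting at i. inc = [1, 1, 1, 2, 2, 3, 2, 2, 3, 4, 2, 3, 2], dec = [6, 3, 1, 5, 4, 4, 3, 3, 3, 3, 2, 2, 1].
max_i inc[i]+dec[i]−1 = 6, with one witness 44, 35, 27, 21, 17, 7.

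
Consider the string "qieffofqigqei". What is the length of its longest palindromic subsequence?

One longest palindromic subsequence is ieqgqei (positions 2,3,8,10,11,12,13); it reads the same forward and backward, and the interval DP gives dp[1][13] = 7.

7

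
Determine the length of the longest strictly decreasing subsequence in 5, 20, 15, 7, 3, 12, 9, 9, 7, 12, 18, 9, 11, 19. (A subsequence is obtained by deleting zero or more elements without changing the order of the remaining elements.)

Let dp[i] be the longest decreasing subsequence ending at position i. Then dp = [1, 1, 2, 3, 4, 3, 4, 4, 5, 3, 2, 4, 4, 2].
The maximum is 5; one witness is 20, 15, 12, 9, 7 at positions 2,3,6,7,9.

5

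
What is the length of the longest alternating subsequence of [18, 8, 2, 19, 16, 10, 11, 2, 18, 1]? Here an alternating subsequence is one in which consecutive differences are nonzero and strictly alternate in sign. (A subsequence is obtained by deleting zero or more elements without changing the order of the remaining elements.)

8

A longest alternating subsequence is 18, 8, 19, 10, 11, 2, 18, 1 (positions 1,2,4,6,7,8,9,10); its 7 consecutive differences strictly alternate in sign, and length 8 is optimal.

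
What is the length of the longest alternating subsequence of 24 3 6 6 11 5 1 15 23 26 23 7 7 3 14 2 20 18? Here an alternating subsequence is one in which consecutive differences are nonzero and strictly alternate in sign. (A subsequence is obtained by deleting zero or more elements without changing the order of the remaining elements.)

10

Track the best alternating length ending on an up-step vs a down-step at each position: up/down = 1/1, 1/2, 3/2, 3/2, 3/2, 3/4, 1/4, 5/2, 5/2, 5/1, 5/6, 5/6, 5/6, 5/6, 7/6, 5/8, 9/6, 9/10.
The maximum over both is 10; one such subsequence is 24, 3, 6, 5, 15, 7, 14, 2, 20, 18.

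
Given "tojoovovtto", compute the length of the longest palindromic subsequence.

Using dp[i][j] = 2 + dp[i+1][j−1] if the ends match, else max(dp[i+1][j], dp[i][j−1]):
dp[1][11] = 6. A witness is toooot at positions 1,2,4,5,7,10.

6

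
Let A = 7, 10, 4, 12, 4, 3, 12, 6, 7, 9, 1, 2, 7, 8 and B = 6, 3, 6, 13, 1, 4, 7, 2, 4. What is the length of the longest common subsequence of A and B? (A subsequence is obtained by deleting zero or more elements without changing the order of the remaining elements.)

A longest common subsequence is 3, 6, 7, 2 (length 4); the LCS DP confirms no longer common subsequence exists.

4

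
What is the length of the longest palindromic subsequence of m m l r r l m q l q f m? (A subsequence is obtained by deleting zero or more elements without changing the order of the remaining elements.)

One longest palindromic subsequence is mmlrrlmm (positions 1,2,3,4,5,6,7,12); it reads the same forward and backward, and the interval DP gives dp[1][12] = 8.

8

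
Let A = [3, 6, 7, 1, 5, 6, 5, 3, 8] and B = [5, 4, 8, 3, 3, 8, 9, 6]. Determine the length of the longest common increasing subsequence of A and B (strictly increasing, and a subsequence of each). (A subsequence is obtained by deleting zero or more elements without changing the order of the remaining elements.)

For each value that appears in both, track the longest common increasing run ending there.
The best achievable length is 2; one witness is 5, 8 (A-positions 5,9, B-positions 1,3).

2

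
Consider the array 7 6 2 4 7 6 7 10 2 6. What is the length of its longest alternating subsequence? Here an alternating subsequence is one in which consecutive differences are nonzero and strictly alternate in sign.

7

A longest alternating subsequence is 7, 6, 7, 6, 7, 2, 6 (positions 1,2,5,6,7,9,10); its 6 consecutive differences strictly alternate in sign, and length 7 is optimal.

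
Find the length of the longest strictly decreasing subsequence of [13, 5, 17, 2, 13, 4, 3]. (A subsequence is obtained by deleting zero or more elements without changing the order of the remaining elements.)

Let dp[i] be the longest decreasing subsequence ending at position i. Then dp = [1, 2, 1, 3, 2, 3, 4].
The maximum is 4; one witness is 13, 5, 4, 3 at positions 1,2,6,7.

4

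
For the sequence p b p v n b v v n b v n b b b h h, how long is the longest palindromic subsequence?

Using dp[i][j] = 2 + dp[i+1][j−1] if the ends match, else max(dp[i+1][j], dp[i][j−1]):
dp[1][17] = 8. A witness is bnbvvbnb at positions 2,5,6,7,8,10,12,15.

8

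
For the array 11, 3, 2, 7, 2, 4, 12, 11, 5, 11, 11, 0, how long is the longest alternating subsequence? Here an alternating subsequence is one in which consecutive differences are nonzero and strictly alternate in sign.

Track the best alternating length ending on an up-step vs a down-step at each position: up/down = 1/1, 1/2, 1/2, 3/2, 1/4, 5/4, 5/1, 5/6, 5/6, 7/6, 7/6, 1/8.
The maximum over both is 8; one such subsequence is 11, 3, 7, 2, 12, 5, 11, 0.

8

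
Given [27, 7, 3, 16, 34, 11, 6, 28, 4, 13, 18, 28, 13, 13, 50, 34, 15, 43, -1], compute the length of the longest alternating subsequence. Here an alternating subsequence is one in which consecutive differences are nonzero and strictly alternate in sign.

12

Track the best alternating length ending on an up-step vs a down-step at each position: up/down = 1/1, 1/2, 1/2, 3/2, 3/1, 3/4, 3/4, 5/4, 3/6, 7/6, 7/6, 7/4, 7/8, 7/8, 9/1, 9/10, 9/10, 11/10, 1/12.
The maximum over both is 12; one such subsequence is 27, 7, 16, 11, 28, 4, 18, 13, 50, 34, 43, -1.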